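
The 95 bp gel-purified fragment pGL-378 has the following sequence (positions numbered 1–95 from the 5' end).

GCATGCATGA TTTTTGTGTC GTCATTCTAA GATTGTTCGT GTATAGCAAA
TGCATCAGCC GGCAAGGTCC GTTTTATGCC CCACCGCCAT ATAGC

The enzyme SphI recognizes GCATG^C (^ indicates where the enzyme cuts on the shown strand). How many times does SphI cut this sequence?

1

GCATGC occurs starting at position 1.
SphI cuts at 1 site.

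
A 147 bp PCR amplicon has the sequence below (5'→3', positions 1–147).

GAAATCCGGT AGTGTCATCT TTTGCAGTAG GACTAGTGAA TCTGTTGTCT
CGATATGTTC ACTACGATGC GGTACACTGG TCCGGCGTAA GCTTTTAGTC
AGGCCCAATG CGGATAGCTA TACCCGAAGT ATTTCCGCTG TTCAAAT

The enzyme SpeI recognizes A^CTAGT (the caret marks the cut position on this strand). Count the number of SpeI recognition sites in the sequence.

ACTAGT occurs starting at position 32.
SpeI cuts at 1 site.

1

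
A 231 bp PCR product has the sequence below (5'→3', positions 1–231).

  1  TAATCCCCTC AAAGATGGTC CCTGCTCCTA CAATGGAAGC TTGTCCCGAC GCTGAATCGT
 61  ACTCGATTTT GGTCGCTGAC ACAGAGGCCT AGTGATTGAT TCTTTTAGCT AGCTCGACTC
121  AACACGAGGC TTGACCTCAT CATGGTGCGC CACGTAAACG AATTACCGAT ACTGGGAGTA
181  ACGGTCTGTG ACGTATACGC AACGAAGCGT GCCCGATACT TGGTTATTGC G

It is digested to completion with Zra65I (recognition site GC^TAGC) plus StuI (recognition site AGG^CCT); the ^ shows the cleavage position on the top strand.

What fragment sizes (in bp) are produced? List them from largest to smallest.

122, 87, 22 bp

The Zra65I site (GCTAGC) starts at position 108.
Zra65I cuts after base 2 of each site, so after position 109.
The StuI site (AGGCCT) starts at position 85.
StuI cuts after base 3 of each site, so after position 87.
Combined cut positions: 87, 109.
Linear molecule, 2 cuts → 3 fragments:
  1–87 → 87 bp
  88–109 → 22 bp
  110–231 → 122 bp
Sorted largest to smallest: 122, 87, 22 bp.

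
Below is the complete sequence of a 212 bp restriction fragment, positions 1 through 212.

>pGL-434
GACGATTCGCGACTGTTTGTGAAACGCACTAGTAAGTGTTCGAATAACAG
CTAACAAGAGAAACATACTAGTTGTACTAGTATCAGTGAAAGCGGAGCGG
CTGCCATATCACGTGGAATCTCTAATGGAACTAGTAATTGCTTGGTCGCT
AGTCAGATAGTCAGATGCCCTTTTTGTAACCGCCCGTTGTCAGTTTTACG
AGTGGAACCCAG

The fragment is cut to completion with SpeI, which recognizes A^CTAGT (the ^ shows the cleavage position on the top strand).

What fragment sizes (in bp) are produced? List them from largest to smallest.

82, 54, 39, 28, 9 bp

SpeI sites (ACTAGT) start at positions 28, 67, 76, 130.
SpeI cuts after the first base of each site, so after positions 28, 67, 76, 130.
Linear molecule, 4 cuts → 5 fragments:
  1–28 → 28 bp
  29–67 → 39 bp
  68–76 → 9 bp
  77–130 → 54 bp
  131–212 → 82 bp
Sorted largest to smallest: 82, 54, 39, 28, 9 bp.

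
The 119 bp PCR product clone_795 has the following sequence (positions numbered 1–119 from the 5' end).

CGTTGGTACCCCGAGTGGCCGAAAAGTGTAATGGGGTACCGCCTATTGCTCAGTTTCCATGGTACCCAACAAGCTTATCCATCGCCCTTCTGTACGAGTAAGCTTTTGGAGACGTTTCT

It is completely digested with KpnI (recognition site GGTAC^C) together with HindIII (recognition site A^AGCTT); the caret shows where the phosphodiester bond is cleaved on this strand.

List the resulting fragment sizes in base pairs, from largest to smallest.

30, 29, 26, 19, 9, 6 bp

KpnI sites (GGTACC) start at positions 5, 35, 61.
KpnI cuts after base 5 of each site (before the last base), so after positions 9, 39, 65.
HindIII sites (AAGCTT) start at positions 71, 100.
HindIII cuts after the first base of each site, so after positions 71, 100.
Combined cut positions: 9, 39, 65, 71, 100.
Linear molecule, 5 cuts → 6 fragments:
  1–9 → 9 bp
  10–39 → 30 bp
  40–65 → 26 bp
  66–71 → 6 bp
  72–100 → 29 bp
  101–119 → 19 bp
Sorted largest to smallest: 30, 29, 26, 19, 9, 6 bp.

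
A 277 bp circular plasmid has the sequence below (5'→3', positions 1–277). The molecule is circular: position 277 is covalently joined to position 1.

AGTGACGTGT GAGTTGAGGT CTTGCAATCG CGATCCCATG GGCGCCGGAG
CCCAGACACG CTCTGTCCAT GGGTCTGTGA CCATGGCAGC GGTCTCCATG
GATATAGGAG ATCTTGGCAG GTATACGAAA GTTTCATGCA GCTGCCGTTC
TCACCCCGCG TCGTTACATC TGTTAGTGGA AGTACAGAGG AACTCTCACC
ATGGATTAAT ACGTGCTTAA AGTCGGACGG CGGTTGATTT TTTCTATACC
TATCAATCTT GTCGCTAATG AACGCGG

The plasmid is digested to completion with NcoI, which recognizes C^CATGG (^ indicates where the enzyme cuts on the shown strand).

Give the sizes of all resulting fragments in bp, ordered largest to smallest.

NcoI sites (CCATGG) start at positions 36, 67, 81, 96, 199.
NcoI cuts after the first base of each site, so after positions 36, 67, 81, 96, 199.
Circular molecule, 5 cuts → 5 fragments:
  37–67 → 31 bp
  68–81 → 14 bp
  82–96 → 15 bp
  97–199 → 103 bp
  200–277 then 1–36 → 78 + 36 = 114 bp
Sorted largest to smallest: 114, 103, 31, 15, 14 bp.

114, 103, 31, 15, 14 bp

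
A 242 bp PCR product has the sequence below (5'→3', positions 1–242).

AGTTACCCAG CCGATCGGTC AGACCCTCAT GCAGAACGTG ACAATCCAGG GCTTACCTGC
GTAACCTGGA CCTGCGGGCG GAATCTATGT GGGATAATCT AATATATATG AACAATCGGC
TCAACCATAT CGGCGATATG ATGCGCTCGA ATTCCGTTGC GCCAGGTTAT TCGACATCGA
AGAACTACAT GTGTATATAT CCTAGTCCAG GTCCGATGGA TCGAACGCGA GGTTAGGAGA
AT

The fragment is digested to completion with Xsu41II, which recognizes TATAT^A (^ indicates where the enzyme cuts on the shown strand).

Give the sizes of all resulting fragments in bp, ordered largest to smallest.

107, 91, 44 bp

Xsu41II sites (TATATA) start at positions 103, 194.
Xsu41II cuts after base 5 of each site (before the last base), so after positions 107, 198.
Linear molecule, 2 cuts → 3 fragments:
  1–107 → 107 bp
  108–198 → 91 bp
  199–242 → 44 bp
Sorted largest to smallest: 107, 91, 44 bp.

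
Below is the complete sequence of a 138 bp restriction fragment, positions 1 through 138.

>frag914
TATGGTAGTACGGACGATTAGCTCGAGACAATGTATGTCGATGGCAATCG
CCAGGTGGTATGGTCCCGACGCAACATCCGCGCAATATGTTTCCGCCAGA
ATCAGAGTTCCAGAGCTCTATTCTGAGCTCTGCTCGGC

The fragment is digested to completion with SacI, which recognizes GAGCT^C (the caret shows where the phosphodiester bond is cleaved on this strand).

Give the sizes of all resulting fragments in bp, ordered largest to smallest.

117, 12, 9 bp

SacI sites (GAGCTC) start at positions 113, 125.
SacI cuts after base 5 of each site (before the last base), so after positions 117, 129.
Linear molecule, 2 cuts → 3 fragments:
  1–117 → 117 bp
  118–129 → 12 bp
  130–138 → 9 bp
Sorted largest to smallest: 117, 12, 9 bp.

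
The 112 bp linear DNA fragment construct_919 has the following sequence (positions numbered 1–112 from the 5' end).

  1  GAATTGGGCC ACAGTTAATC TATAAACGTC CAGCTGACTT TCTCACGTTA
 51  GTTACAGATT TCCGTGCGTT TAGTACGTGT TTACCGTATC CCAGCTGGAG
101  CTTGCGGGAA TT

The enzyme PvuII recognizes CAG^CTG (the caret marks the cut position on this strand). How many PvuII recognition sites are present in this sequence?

2

CAGCTG occurs starting at positions 31, 92.
PvuII cuts at 2 sites.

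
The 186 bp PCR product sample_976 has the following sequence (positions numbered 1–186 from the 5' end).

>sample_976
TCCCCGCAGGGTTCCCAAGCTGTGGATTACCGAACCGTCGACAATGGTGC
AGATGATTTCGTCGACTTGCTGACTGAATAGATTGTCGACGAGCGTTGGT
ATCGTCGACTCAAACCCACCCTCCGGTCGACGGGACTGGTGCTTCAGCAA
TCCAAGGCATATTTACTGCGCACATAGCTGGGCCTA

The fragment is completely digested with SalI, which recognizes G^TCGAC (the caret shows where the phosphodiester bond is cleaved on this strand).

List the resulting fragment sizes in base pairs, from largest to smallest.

SalI sites (GTCGAC) start at positions 37, 61, 85, 104, 126.
SalI cuts after the first base of each site, so after positions 37, 61, 85, 104, 126.
Linear molecule, 5 cuts → 6 fragments:
  1–37 → 37 bp
  38–61 → 24 bp
  62–85 → 24 bp
  86–104 → 19 bp
  105–126 → 22 bp
  127–186 → 60 bp
Sorted largest to smallest: 60, 37, 24, 24, 22, 19 bp.

60, 37, 24, 24, 22, 19 bp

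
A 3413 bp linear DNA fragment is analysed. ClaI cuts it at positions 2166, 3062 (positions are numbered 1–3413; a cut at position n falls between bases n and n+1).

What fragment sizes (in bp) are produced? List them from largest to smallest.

2166, 896, 351 bp

Linear molecule, 2 cuts → 3 fragments:
  2166 − 0 = 2166 bp
  3062 − 2166 = 896 bp
  3413 − 3062 = 351 bp
Sorted largest to smallest: 2166, 896, 351 bp.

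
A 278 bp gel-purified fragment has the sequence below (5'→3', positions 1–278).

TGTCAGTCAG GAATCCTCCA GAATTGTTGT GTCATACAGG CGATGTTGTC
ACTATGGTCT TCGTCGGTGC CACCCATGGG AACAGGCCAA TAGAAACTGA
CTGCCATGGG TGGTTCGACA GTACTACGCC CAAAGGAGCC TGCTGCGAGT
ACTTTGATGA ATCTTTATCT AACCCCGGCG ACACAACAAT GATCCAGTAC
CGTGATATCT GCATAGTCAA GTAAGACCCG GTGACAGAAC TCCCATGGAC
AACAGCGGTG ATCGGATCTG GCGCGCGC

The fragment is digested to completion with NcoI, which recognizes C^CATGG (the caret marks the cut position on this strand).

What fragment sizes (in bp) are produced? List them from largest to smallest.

139, 74, 35, 30 bp

NcoI sites (CCATGG) start at positions 74, 104, 243.
NcoI cuts after the first base of each site, so after positions 74, 104, 243.
Linear molecule, 3 cuts → 4 fragments:
  1–74 → 74 bp
  75–104 → 30 bp
  105–243 → 139 bp
  244–278 → 35 bp
Sorted largest to smallest: 139, 74, 35, 30 bp.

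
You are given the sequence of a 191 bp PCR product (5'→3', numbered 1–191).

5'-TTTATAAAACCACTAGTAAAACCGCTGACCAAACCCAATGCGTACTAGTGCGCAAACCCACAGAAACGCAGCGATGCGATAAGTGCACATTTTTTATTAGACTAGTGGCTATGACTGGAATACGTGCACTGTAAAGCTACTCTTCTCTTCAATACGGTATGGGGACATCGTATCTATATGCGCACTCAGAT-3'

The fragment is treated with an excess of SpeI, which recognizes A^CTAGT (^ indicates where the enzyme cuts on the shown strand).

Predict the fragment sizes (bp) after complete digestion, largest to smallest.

SpeI sites (ACTAGT) start at positions 12, 44, 101.
SpeI cuts after the first base of each site, so after positions 12, 44, 101.
Linear molecule, 3 cuts → 4 fragments:
  1–12 → 12 bp
  13–44 → 32 bp
  45–101 → 57 bp
  102–191 → 90 bp
Sorted largest to smallest: 90, 57, 32, 12 bp.

90, 57, 32, 12 bp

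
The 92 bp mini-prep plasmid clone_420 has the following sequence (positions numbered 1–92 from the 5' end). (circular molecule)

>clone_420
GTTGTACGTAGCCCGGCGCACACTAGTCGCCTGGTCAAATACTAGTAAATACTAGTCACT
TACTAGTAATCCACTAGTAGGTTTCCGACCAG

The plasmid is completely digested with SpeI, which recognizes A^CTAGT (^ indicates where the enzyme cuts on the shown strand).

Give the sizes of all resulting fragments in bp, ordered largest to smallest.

41, 19, 11, 11, 10 bp

SpeI sites (ACTAGT) start at positions 22, 41, 51, 62, 73.
SpeI cuts after the first base of each site, so after positions 22, 41, 51, 62, 73.
Circular molecule, 5 cuts → 5 fragments:
  23–41 → 19 bp
  42–51 → 10 bp
  52–62 → 11 bp
  63–73 → 11 bp
  74–92 then 1–22 → 19 + 22 = 41 bp
Sorted largest to smallest: 41, 19, 11, 11, 10 bp.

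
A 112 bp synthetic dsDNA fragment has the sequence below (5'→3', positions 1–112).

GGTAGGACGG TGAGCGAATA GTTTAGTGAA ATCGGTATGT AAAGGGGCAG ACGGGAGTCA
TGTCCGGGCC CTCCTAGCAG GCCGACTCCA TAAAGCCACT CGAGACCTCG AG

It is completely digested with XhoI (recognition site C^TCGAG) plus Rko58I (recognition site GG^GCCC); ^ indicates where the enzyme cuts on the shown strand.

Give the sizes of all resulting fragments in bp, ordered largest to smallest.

67, 32, 8, 5 bp

XhoI sites (CTCGAG) start at positions 99, 107.
XhoI cuts after the first base of each site, so after positions 99, 107.
The Rko58I site (GGGCCC) starts at position 66.
Rko58I cuts after base 2 of each site, so after position 67.
Combined cut positions: 67, 99, 107.
Linear molecule, 3 cuts → 4 fragments:
  1–67 → 67 bp
  68–99 → 32 bp
  100–107 → 8 bp
  108–112 → 5 bp
Sorted largest to smallest: 67, 32, 8, 5 bp.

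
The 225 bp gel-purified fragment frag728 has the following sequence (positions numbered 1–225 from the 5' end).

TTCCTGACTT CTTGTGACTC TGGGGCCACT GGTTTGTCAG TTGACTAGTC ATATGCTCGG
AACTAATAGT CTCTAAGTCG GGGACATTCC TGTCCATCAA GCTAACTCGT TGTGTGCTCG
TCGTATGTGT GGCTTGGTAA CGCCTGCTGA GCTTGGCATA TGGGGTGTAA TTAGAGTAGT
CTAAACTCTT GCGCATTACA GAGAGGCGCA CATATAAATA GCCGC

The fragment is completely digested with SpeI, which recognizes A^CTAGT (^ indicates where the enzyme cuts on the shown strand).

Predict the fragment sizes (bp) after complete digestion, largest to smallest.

The SpeI site (ACTAGT) starts at position 44.
SpeI cuts after the first base of each site, so after position 44.
Linear molecule, 1 cut → 2 fragments:
  1–44 → 44 bp
  45–225 → 181 bp
Sorted largest to smallest: 181, 44 bp.

181, 44 bp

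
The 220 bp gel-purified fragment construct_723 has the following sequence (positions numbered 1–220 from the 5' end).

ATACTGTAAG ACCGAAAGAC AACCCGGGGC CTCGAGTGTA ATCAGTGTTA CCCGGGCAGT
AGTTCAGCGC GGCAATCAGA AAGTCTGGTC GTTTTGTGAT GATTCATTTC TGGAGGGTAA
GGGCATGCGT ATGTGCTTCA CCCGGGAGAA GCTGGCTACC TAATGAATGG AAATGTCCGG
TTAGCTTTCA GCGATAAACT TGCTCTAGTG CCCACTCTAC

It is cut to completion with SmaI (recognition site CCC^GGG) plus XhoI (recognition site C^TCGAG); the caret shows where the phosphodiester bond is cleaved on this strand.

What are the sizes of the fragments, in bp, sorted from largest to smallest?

90, 77, 25, 22, 6 bp

SmaI sites (CCCGGG) start at positions 23, 51, 141.
SmaI cuts after base 3 of each site, so after positions 25, 53, 143.
The XhoI site (CTCGAG) starts at position 31.
XhoI cuts after the first base of each site, so after position 31.
Combined cut positions: 25, 31, 53, 143.
Linear molecule, 4 cuts → 5 fragments:
  1–25 → 25 bp
  26–31 → 6 bp
  32–53 → 22 bp
  54–143 → 90 bp
  144–220 → 77 bp
Sorted largest to smallest: 90, 77, 25, 22, 6 bp.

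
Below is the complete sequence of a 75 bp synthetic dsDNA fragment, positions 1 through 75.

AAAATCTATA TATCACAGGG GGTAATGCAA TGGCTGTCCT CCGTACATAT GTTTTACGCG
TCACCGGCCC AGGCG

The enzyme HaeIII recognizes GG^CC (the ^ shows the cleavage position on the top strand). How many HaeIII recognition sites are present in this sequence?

GGCC occurs starting at position 66.
HaeIII cuts at 1 site.

1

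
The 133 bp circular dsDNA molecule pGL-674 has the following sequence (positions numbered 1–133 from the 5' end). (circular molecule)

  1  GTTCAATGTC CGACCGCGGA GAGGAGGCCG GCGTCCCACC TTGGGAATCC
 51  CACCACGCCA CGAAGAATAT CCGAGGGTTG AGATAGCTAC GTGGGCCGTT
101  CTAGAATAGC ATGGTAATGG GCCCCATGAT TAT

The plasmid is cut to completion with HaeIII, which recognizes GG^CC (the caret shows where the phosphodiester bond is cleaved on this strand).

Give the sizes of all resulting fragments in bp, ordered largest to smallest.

HaeIII sites (GGCC) start at positions 26, 94, 120.
HaeIII cuts after base 2 of each site, so after positions 27, 95, 121.
Circular molecule, 3 cuts → 3 fragments:
  28–95 → 68 bp
  96–121 → 26 bp
  122–133 then 1–27 → 12 + 27 = 39 bp
Sorted largest to smallest: 68, 39, 26 bp.

68, 39, 26 bp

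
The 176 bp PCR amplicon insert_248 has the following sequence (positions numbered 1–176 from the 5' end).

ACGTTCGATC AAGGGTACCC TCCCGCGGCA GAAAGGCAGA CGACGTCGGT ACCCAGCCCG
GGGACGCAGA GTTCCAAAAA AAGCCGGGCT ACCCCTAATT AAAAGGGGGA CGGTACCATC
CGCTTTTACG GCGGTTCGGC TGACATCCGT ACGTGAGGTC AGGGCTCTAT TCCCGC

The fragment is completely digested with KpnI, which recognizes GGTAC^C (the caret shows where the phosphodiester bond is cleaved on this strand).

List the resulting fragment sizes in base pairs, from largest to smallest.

KpnI sites (GGTACC) start at positions 14, 48, 112.
KpnI cuts after base 5 of each site (before the last base), so after positions 18, 52, 116.
Linear molecule, 3 cuts → 4 fragments:
  1–18 → 18 bp
  19–52 → 34 bp
  53–116 → 64 bp
  117–176 → 60 bp
Sorted largest to smallest: 64, 60, 34, 18 bp.

64, 60, 34, 18 bp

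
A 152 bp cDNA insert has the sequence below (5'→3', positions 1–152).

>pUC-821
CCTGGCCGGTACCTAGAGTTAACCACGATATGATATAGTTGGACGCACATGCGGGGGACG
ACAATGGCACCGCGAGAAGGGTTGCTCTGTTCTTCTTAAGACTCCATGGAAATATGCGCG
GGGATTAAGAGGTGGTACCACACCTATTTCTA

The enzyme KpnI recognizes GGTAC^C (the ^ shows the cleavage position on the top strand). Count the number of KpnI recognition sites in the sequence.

GGTACC occurs starting at positions 8, 134.
KpnI cuts at 2 sites.

2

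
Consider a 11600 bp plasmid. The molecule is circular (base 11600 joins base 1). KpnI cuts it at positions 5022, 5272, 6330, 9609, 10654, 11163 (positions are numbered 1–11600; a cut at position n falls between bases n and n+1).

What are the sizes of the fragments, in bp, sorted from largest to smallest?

Circular molecule, 6 cuts → 6 fragments:
  5272 − 5022 = 250 bp
  6330 − 5272 = 1058 bp
  9609 − 6330 = 3279 bp
  10654 − 9609 = 1045 bp
  11163 − 10654 = 509 bp
  wrap: 11600 − 11163 + 5022 = 5459 bp
Sorted largest to smallest: 5459, 3279, 1058, 1045, 509, 250 bp.

5459, 3279, 1058, 1045, 509, 250 bp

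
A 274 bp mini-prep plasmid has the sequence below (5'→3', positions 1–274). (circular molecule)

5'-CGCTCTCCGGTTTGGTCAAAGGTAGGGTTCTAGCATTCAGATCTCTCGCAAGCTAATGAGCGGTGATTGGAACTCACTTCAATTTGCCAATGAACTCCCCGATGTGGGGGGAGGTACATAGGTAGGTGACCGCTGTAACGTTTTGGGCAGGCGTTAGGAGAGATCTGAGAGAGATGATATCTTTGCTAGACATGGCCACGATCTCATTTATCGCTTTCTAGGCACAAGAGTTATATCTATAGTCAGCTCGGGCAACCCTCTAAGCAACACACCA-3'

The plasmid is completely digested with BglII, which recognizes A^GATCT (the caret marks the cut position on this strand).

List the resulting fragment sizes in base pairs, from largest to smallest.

BglII sites (AGATCT) start at positions 39, 161.
BglII cuts after the first base of each site, so after positions 39, 161.
Circular molecule, 2 cuts → 2 fragments:
  40–161 → 122 bp
  162–274 then 1–39 → 113 + 39 = 152 bp
Sorted largest to smallest: 152, 122 bp.

152, 122 bp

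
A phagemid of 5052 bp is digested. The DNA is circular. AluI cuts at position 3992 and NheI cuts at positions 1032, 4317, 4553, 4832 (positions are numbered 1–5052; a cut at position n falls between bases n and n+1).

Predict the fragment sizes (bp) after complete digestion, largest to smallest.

2960, 1252, 325, 279, 236 bp

Combined cut positions (sorted): 1032, 3992, 4317, 4553, 4832.
Circular molecule, 5 cuts → 5 fragments:
  3992 − 1032 = 2960 bp
  4317 − 3992 = 325 bp
  4553 − 4317 = 236 bp
  4832 − 4553 = 279 bp
  wrap: 5052 − 4832 + 1032 = 1252 bp
Sorted largest to smallest: 2960, 1252, 325, 279, 236 bp.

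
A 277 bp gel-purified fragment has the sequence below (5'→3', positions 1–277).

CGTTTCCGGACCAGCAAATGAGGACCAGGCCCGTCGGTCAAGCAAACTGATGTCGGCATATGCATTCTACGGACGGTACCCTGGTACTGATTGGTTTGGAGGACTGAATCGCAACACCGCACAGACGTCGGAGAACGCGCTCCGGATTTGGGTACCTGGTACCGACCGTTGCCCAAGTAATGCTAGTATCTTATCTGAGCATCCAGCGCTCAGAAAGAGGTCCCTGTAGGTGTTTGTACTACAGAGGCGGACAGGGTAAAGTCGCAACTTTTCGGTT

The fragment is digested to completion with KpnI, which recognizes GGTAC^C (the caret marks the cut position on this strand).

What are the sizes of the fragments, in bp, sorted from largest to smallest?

115, 79, 76, 7 bp

KpnI sites (GGTACC) start at positions 75, 151, 158.
KpnI cuts after base 5 of each site (before the last base), so after positions 79, 155, 162.
Linear molecule, 3 cuts → 4 fragments:
  1–79 → 79 bp
  80–155 → 76 bp
  156–162 → 7 bp
  163–277 → 115 bp
Sorted largest to smallest: 115, 79, 76, 7 bp.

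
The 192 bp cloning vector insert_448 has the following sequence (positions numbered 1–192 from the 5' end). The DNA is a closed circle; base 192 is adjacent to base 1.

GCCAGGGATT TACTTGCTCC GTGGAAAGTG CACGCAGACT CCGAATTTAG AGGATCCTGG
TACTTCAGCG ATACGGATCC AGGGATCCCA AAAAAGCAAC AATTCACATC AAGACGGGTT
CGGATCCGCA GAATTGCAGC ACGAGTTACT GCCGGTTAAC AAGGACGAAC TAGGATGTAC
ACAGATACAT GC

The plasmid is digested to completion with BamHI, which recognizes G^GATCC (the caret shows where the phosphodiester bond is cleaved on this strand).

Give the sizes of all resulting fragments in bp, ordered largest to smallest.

BamHI sites (GGATCC) start at positions 52, 75, 83, 122.
BamHI cuts after the first base of each site, so after positions 52, 75, 83, 122.
Circular molecule, 4 cuts → 4 fragments:
  53–75 → 23 bp
  76–83 → 8 bp
  84–122 → 39 bp
  123–192 then 1–52 → 70 + 52 = 122 bp
Sorted largest to smallest: 122, 39, 23, 8 bp.

122, 39, 23, 8 bp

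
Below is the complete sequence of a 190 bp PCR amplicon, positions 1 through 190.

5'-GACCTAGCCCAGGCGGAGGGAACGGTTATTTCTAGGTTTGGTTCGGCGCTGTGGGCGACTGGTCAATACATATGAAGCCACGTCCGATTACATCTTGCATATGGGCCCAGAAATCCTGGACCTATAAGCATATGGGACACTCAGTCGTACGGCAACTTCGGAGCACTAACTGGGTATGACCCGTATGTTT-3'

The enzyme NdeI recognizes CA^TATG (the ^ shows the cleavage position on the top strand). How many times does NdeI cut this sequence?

3

CATATG occurs starting at positions 69, 98, 129.
NdeI cuts at 3 sites.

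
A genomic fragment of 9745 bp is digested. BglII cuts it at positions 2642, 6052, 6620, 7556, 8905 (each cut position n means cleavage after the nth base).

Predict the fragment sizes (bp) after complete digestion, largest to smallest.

3410, 2642, 1349, 936, 840, 568 bp

Linear molecule, 5 cuts → 6 fragments:
  2642 − 0 = 2642 bp
  6052 − 2642 = 3410 bp
  6620 − 6052 = 568 bp
  7556 − 6620 = 936 bp
  8905 − 7556 = 1349 bp
  9745 − 8905 = 840 bp
Sorted largest to smallest: 3410, 2642, 1349, 936, 840, 568 bp.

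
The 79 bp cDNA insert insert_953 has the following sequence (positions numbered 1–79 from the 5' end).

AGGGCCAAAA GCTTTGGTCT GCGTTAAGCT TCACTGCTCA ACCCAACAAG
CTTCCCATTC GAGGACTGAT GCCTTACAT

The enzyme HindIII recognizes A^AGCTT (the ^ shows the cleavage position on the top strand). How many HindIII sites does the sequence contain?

3

AAGCTT occurs starting at positions 9, 26, 48.
HindIII cuts at 3 sites.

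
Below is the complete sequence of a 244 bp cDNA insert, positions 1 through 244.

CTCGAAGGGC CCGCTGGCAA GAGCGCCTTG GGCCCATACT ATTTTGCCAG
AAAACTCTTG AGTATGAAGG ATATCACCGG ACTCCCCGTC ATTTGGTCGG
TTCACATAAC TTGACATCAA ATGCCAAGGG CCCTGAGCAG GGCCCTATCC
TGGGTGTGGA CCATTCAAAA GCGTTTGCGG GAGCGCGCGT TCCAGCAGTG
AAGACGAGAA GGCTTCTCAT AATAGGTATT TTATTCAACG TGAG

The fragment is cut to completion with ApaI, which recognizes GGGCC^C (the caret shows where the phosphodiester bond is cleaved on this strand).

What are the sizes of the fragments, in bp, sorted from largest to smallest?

ApaI sites (GGGCCC) start at positions 7, 30, 128, 140.
ApaI cuts after base 5 of each site (before the last base), so after positions 11, 34, 132, 144.
Linear molecule, 4 cuts → 5 fragments:
  1–11 → 11 bp
  12–34 → 23 bp
  35–132 → 98 bp
  133–144 → 12 bp
  145–244 → 100 bp
Sorted largest to smallest: 100, 98, 23, 12, 11 bp.

100, 98, 23, 12, 11 bp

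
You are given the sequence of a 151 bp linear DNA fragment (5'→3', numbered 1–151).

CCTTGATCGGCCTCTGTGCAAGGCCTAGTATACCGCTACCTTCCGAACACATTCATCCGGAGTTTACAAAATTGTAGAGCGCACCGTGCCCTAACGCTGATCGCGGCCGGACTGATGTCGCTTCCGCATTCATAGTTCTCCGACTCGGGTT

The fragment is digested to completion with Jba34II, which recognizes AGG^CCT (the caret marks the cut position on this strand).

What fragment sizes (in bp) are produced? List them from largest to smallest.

128, 23 bp

The Jba34II site (AGGCCT) starts at position 21.
Jba34II cuts after base 3 of each site, so after position 23.
Linear molecule, 1 cut → 2 fragments:
  1–23 → 23 bp
  24–151 → 128 bp
Sorted largest to smallest: 128, 23 bp.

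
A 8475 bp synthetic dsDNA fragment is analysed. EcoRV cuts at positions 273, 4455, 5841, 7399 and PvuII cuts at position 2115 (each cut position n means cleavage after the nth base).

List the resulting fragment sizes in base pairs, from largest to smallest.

Combined cut positions (sorted): 273, 2115, 4455, 5841, 7399.
Linear molecule, 5 cuts → 6 fragments:
  273 − 0 = 273 bp
  2115 − 273 = 1842 bp
  4455 − 2115 = 2340 bp
  5841 − 4455 = 1386 bp
  7399 − 5841 = 1558 bp
  8475 − 7399 = 1076 bp
Sorted largest to smallest: 2340, 1842, 1558, 1386, 1076, 273 bp.

2340, 1842, 1558, 1386, 1076, 273 bp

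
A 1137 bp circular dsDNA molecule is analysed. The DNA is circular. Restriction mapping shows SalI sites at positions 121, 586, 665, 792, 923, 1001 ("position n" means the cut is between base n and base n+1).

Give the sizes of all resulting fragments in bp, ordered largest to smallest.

Circular molecule, 6 cuts → 6 fragments:
  586 − 121 = 465 bp
  665 − 586 = 79 bp
  792 − 665 = 127 bp
  923 − 792 = 131 bp
  1001 − 923 = 78 bp
  wrap: 1137 − 1001 + 121 = 257 bp
Sorted largest to smallest: 465, 257, 131, 127, 79, 78 bp.

465, 257, 131, 127, 79, 78 bp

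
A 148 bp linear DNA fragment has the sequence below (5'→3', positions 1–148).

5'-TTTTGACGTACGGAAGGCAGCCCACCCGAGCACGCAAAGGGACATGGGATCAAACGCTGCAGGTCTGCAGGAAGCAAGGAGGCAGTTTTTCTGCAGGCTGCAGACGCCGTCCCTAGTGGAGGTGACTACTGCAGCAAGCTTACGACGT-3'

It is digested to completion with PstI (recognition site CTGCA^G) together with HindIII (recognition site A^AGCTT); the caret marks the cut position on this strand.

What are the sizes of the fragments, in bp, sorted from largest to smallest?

PstI sites (CTGCAG) start at positions 57, 65, 91, 98, 129.
PstI cuts after base 5 of each site (before the last base), so after positions 61, 69, 95, 102, 133.
The HindIII site (AAGCTT) starts at position 136.
HindIII cuts after the first base of each site, so after position 136.
Combined cut positions: 61, 69, 95, 102, 133, 136.
Linear molecule, 6 cuts → 7 fragments:
  1–61 → 61 bp
  62–69 → 8 bp
  70–95 → 26 bp
  96–102 → 7 bp
  103–133 → 31 bp
  134–136 → 3 bp
  137–148 → 12 bp
Sorted largest to smallest: 61, 31, 26, 12, 8, 7, 3 bp.

61, 31, 26, 12, 8, 7, 3 bp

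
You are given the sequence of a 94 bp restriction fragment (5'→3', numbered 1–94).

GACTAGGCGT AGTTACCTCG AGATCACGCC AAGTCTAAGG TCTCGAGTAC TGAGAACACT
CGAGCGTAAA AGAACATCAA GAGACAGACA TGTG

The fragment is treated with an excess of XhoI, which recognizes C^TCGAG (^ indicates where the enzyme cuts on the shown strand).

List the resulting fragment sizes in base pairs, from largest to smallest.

XhoI sites (CTCGAG) start at positions 17, 42, 59.
XhoI cuts after the first base of each site, so after positions 17, 42, 59.
Linear molecule, 3 cuts → 4 fragments:
  1–17 → 17 bp
  18–42 → 25 bp
  43–59 → 17 bp
  60–94 → 35 bp
Sorted largest to smallest: 35, 25, 17, 17 bp.

35, 25, 17, 17 bp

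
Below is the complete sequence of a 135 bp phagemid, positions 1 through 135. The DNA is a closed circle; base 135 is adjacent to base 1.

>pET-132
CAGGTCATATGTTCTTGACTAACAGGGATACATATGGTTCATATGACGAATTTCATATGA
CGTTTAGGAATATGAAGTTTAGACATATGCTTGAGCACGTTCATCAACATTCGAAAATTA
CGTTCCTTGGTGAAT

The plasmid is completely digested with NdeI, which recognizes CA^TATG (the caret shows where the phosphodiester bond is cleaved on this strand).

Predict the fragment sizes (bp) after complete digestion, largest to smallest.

NdeI sites (CATATG) start at positions 6, 31, 40, 54, 84.
NdeI cuts after base 2 of each site, so after positions 7, 32, 41, 55, 85.
Circular molecule, 5 cuts → 5 fragments:
  8–32 → 25 bp
  33–41 → 9 bp
  42–55 → 14 bp
  56–85 → 30 bp
  86–135 then 1–7 → 50 + 7 = 57 bp
Sorted largest to smallest: 57, 30, 25, 14, 9 bp.

57, 30, 25, 14, 9 bp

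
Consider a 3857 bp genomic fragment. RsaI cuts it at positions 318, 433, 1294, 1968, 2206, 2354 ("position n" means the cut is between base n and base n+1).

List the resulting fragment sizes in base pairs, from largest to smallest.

1503, 861, 674, 318, 238, 148, 115 bp

Linear molecule, 6 cuts → 7 fragments:
  318 − 0 = 318 bp
  433 − 318 = 115 bp
  1294 − 433 = 861 bp
  1968 − 1294 = 674 bp
  2206 − 1968 = 238 bp
  2354 − 2206 = 148 bp
  3857 − 2354 = 1503 bp
Sorted largest to smallest: 1503, 861, 674, 318, 238, 148, 115 bp.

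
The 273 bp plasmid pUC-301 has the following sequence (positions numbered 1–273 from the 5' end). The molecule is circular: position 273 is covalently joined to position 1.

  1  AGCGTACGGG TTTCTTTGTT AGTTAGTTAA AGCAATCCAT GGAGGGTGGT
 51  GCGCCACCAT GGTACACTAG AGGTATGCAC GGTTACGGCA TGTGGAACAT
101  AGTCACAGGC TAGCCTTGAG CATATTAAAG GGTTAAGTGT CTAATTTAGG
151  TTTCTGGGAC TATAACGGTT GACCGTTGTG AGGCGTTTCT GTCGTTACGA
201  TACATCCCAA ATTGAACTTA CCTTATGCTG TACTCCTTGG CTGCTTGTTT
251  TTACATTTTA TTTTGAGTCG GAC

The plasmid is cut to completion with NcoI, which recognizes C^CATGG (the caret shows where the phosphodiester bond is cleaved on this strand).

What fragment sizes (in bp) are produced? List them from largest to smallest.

253, 20 bp

NcoI sites (CCATGG) start at positions 37, 57.
NcoI cuts after the first base of each site, so after positions 37, 57.
Circular molecule, 2 cuts → 2 fragments:
  38–57 → 20 bp
  58–273 then 1–37 → 216 + 37 = 253 bp
Sorted largest to smallest: 253, 20 bp.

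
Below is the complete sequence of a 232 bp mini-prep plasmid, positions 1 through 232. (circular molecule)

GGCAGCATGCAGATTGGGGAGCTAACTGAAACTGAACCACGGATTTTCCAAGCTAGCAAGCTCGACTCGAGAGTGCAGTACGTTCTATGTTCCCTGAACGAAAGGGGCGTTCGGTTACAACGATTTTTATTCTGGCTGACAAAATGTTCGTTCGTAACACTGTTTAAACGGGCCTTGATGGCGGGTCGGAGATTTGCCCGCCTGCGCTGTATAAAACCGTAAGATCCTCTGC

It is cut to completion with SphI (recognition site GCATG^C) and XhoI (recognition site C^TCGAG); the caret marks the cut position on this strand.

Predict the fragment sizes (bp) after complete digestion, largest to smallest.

The SphI site (GCATGC) starts at position 5.
SphI cuts after base 5 of each site (before the last base), so after position 9.
The XhoI site (CTCGAG) starts at position 66.
XhoI cuts after the first base of each site, so after position 66.
Combined cut positions: 9, 66.
Circular molecule, 2 cuts → 2 fragments:
  10–66 → 57 bp
  67–232 then 1–9 → 166 + 9 = 175 bp
Sorted largest to smallest: 175, 57 bp.

175, 57 bp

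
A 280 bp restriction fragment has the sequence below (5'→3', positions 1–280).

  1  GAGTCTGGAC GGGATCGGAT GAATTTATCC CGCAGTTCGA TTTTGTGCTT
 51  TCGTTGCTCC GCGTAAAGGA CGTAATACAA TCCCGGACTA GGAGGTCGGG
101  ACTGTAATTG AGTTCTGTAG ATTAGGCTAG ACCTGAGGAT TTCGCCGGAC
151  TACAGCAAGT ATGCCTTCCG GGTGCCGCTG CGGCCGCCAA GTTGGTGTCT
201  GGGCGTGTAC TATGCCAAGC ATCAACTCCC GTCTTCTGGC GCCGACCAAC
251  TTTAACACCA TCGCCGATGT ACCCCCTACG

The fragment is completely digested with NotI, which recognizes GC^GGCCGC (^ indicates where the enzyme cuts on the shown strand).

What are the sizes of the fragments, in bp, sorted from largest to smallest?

The NotI site (GCGGCCGC) starts at position 180.
NotI cuts after base 2 of each site, so after position 181.
Linear molecule, 1 cut → 2 fragments:
  1–181 → 181 bp
  182–280 → 99 bp
Sorted largest to smallest: 181, 99 bp.

181, 99 bp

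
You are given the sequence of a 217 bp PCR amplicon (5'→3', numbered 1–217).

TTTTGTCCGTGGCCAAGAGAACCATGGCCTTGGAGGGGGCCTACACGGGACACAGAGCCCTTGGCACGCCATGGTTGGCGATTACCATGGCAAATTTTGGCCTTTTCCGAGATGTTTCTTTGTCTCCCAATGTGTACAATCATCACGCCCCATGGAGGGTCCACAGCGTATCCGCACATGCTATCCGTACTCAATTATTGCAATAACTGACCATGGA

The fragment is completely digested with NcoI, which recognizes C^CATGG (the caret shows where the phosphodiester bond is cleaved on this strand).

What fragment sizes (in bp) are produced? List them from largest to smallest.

NcoI sites (CCATGG) start at positions 22, 69, 85, 150, 211.
NcoI cuts after the first base of each site, so after positions 22, 69, 85, 150, 211.
Linear molecule, 5 cuts → 6 fragments:
  1–22 → 22 bp
  23–69 → 47 bp
  70–85 → 16 bp
  86–150 → 65 bp
  151–211 → 61 bp
  212–217 → 6 bp
Sorted largest to smallest: 65, 61, 47, 22, 16, 6 bp.

65, 61, 47, 22, 16, 6 bp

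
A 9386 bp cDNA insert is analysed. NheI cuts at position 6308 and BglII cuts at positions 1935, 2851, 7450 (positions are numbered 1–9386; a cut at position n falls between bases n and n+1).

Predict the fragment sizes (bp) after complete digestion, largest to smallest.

Combined cut positions (sorted): 1935, 2851, 6308, 7450.
Linear molecule, 4 cuts → 5 fragments:
  1935 − 0 = 1935 bp
  2851 − 1935 = 916 bp
  6308 − 2851 = 3457 bp
  7450 − 6308 = 1142 bp
  9386 − 7450 = 1936 bp
Sorted largest to smallest: 3457, 1936, 1935, 1142, 916 bp.

3457, 1936, 1935, 1142, 916 bp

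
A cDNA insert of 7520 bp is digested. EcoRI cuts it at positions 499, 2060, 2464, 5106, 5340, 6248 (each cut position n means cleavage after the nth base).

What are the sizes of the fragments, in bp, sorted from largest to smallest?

Linear molecule, 6 cuts → 7 fragments:
  499 − 0 = 499 bp
  2060 − 499 = 1561 bp
  2464 − 2060 = 404 bp
  5106 − 2464 = 2642 bp
  5340 − 5106 = 234 bp
  6248 − 5340 = 908 bp
  7520 − 6248 = 1272 bp
Sorted largest to smallest: 2642, 1561, 1272, 908, 499, 404, 234 bp.

2642, 1561, 1272, 908, 499, 404, 234 bp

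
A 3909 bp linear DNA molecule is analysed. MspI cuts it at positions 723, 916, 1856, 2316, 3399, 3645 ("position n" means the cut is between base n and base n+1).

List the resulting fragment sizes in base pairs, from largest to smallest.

1083, 940, 723, 460, 264, 246, 193 bp

Linear molecule, 6 cuts → 7 fragments:
  723 − 0 = 723 bp
  916 − 723 = 193 bp
  1856 − 916 = 940 bp
  2316 − 1856 = 460 bp
  3399 − 2316 = 1083 bp
  3645 − 3399 = 246 bp
  3909 − 3645 = 264 bp
Sorted largest to smallest: 1083, 940, 723, 460, 264, 246, 193 bp.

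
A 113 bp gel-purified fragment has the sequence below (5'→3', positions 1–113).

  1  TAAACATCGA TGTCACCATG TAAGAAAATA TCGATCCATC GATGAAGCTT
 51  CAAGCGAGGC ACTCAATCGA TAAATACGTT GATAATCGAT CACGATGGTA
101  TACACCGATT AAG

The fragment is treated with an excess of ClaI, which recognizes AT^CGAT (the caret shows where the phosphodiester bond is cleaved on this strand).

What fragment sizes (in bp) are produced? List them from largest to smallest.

ClaI sites (ATCGAT) start at positions 6, 30, 38, 66, 85.
ClaI cuts after base 2 of each site, so after positions 7, 31, 39, 67, 86.
Linear molecule, 5 cuts → 6 fragments:
  1–7 → 7 bp
  8–31 → 24 bp
  32–39 → 8 bp
  40–67 → 28 bp
  68–86 → 19 bp
  87–113 → 27 bp
Sorted largest to smallest: 28, 27, 24, 19, 8, 7 bp.

28, 27, 24, 19, 8, 7 bp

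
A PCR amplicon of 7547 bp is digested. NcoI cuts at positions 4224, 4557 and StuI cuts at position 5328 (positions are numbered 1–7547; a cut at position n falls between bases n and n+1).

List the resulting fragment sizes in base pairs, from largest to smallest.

4224, 2219, 771, 333 bp

Combined cut positions (sorted): 4224, 4557, 5328.
Linear molecule, 3 cuts → 4 fragments:
  4224 − 0 = 4224 bp
  4557 − 4224 = 333 bp
  5328 − 4557 = 771 bp
  7547 − 5328 = 2219 bp
Sorted largest to smallest: 4224, 2219, 771, 333 bp.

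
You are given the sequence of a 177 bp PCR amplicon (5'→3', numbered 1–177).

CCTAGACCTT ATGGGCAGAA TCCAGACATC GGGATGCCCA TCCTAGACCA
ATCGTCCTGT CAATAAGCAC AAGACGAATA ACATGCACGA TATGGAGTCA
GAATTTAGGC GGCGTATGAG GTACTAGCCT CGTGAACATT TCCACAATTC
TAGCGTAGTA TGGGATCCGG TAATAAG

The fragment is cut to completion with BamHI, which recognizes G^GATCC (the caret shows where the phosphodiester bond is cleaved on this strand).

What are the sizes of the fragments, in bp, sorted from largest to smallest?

The BamHI site (GGATCC) starts at position 163.
BamHI cuts after the first base of each site, so after position 163.
Linear molecule, 1 cut → 2 fragments:
  1–163 → 163 bp
  164–177 → 14 bp
Sorted largest to smallest: 163, 14 bp.

163, 14 bp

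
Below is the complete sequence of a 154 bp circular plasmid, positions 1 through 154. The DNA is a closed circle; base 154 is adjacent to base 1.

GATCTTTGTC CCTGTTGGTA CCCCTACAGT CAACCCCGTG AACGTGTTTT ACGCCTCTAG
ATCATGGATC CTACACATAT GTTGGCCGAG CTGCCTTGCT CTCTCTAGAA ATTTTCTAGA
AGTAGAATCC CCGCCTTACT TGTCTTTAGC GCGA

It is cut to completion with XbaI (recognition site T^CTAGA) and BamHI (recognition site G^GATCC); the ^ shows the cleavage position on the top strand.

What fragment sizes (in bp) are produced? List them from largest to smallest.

95, 38, 11, 10 bp

XbaI sites (TCTAGA) start at positions 56, 104, 115.
XbaI cuts after the first base of each site, so after positions 56, 104, 115.
The BamHI site (GGATCC) starts at position 66.
BamHI cuts after the first base of each site, so after position 66.
Combined cut positions: 56, 66, 104, 115.
Circular molecule, 4 cuts → 4 fragments:
  57–66 → 10 bp
  67–104 → 38 bp
  105–115 → 11 bp
  116–154 then 1–56 → 39 + 56 = 95 bp
Sorted largest to smallest: 95, 38, 11, 10 bp.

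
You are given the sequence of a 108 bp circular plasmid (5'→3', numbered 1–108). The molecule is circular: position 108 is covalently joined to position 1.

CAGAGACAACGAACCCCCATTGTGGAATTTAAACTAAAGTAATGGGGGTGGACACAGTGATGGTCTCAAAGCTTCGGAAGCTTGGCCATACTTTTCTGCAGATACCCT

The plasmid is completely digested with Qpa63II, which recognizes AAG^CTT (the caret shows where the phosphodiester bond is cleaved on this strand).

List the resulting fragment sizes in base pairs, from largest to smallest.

99, 9 bp

Qpa63II sites (AAGCTT) start at positions 69, 78.
Qpa63II cuts after base 3 of each site, so after positions 71, 80.
Circular molecule, 2 cuts → 2 fragments:
  72–80 → 9 bp
  81–108 then 1–71 → 28 + 71 = 99 bp
Sorted largest to smallest: 99, 9 bp.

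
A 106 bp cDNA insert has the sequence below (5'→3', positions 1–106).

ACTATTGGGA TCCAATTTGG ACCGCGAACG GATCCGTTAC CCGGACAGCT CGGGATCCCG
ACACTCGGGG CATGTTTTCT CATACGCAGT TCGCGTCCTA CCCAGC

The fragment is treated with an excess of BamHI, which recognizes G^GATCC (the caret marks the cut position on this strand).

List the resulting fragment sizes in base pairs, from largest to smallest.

53, 23, 22, 8 bp

BamHI sites (GGATCC) start at positions 8, 30, 53.
BamHI cuts after the first base of each site, so after positions 8, 30, 53.
Linear molecule, 3 cuts → 4 fragments:
  1–8 → 8 bp
  9–30 → 22 bp
  31–53 → 23 bp
  54–106 → 53 bp
Sorted largest to smallest: 53, 23, 22, 8 bp.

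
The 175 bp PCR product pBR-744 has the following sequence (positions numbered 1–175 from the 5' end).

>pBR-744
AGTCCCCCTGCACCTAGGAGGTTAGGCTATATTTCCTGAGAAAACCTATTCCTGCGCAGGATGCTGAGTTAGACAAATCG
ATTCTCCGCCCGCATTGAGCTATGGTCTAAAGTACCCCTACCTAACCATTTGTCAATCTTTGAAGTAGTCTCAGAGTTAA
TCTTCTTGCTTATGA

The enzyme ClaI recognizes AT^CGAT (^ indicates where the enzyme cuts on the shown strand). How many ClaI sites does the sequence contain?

1

ATCGAT occurs starting at position 77.
ClaI cuts at 1 site.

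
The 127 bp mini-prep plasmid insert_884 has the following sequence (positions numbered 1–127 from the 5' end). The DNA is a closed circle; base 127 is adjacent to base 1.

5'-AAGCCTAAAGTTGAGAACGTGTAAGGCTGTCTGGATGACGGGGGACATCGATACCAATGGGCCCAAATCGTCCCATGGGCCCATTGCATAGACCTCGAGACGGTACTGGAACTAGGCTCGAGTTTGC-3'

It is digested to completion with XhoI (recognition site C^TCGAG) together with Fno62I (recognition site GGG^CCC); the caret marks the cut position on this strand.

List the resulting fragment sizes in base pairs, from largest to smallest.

XhoI sites (CTCGAG) start at positions 94, 117.
XhoI cuts after the first base of each site, so after positions 94, 117.
Fno62I sites (GGGCCC) start at positions 59, 77.
Fno62I cuts after base 3 of each site, so after positions 61, 79.
Combined cut positions: 61, 79, 94, 117.
Circular molecule, 4 cuts → 4 fragments:
  62–79 → 18 bp
  80–94 → 15 bp
  95–117 → 23 bp
  118–127 then 1–61 → 10 + 61 = 71 bp
Sorted largest to smallest: 71, 23, 18, 15 bp.

71, 23, 18, 15 bp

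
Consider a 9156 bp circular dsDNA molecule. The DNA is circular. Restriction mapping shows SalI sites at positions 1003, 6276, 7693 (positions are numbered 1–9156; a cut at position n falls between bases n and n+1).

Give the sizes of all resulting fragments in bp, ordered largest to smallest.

5273, 2466, 1417 bp

Circular molecule, 3 cuts → 3 fragments:
  6276 − 1003 = 5273 bp
  7693 − 6276 = 1417 bp
  wrap: 9156 − 7693 + 1003 = 2466 bp
Sorted largest to smallest: 5273, 2466, 1417 bp.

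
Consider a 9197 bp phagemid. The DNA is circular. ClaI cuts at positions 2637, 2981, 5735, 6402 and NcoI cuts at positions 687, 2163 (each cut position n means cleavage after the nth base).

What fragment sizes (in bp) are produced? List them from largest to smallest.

Combined cut positions (sorted): 687, 2163, 2637, 2981, 5735, 6402.
Circular molecule, 6 cuts → 6 fragments:
  2163 − 687 = 1476 bp
  2637 − 2163 = 474 bp
  2981 − 2637 = 344 bp
  5735 − 2981 = 2754 bp
  6402 − 5735 = 667 bp
  wrap: 9197 − 6402 + 687 = 3482 bp
Sorted largest to smallest: 3482, 2754, 1476, 667, 474, 344 bp.

3482, 2754, 1476, 667, 474, 344 bp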